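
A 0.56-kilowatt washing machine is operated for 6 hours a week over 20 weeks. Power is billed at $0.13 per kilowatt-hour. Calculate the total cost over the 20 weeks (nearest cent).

$8.74

Runtime = 6 h/week × 20 weeks = 120 h
Energy = 0.56 kW × 120 h = 67.2 kWh
Cost = 67.2 kWh × $0.13/kWh = $8.74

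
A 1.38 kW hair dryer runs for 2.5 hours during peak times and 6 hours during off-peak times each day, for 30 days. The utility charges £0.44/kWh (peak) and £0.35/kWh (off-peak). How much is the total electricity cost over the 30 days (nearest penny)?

Peak energy = 1.38 kW × 2.5 h × 30 = 103.5 kWh
Off-peak energy = 1.38 kW × 6 h × 30 = 248.4 kWh
Cost = 103.5 × £0.44 + 248.4 × £0.35 = £45.54 + £86.94 = £132.48

£132.48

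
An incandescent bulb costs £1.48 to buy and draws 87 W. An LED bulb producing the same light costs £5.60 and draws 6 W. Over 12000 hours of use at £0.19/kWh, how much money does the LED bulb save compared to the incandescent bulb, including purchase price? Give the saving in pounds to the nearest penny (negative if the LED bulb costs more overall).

incandescent bulb: £1.48 + (87/1000) kW × 12000 h × £0.19 = £1.48 + £198.36 = £199.84
LED bulb: £5.60 + (6/1000) kW × 12000 h × £0.19 = £5.60 + £13.68 = £19.28
Saving = £199.84 − £19.28 = £180.56

£180.56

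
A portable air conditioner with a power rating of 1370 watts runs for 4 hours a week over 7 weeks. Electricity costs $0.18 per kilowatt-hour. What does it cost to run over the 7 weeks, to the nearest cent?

$6.90

Runtime = 4 h/week × 7 weeks = 28 h
Energy = 1.37 kW × 28 h = 38.36 kWh
Cost = 38.36 kWh × $0.18/kWh = $6.90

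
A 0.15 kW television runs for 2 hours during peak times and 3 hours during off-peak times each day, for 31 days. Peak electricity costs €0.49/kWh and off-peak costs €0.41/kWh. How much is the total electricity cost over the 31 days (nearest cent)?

Peak energy = 0.15 kW × 2 h × 31 = 9.3 kWh
Off-peak energy = 0.15 kW × 3 h × 31 = 13.95 kWh
Cost = 9.3 × €0.49 + 13.95 × €0.41 = €4.557 + €5.7195 = €10.28

€10.28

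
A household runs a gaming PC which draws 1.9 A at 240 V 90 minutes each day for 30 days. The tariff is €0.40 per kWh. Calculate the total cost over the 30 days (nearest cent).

Power = 1.9 A × 240 V = 456 W = 0.456 kW
Runtime = 90 min × 30 = 2700 min = 45 h
Energy = 0.456 kW × 45 h = 20.52 kWh
Cost = 20.52 kWh × €0.40/kWh = €8.21

€8.21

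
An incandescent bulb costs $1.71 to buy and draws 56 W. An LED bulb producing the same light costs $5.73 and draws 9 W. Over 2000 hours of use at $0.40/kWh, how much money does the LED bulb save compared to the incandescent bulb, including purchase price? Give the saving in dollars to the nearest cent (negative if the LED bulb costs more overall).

$33.58

incandescent bulb: $1.71 + (56/1000) kW × 2000 h × $0.40 = $1.71 + $44.8 = $46.51
LED bulb: $5.73 + (9/1000) kW × 2000 h × $0.40 = $5.73 + $7.2 = $12.93
Saving = $46.51 − $12.93 = $33.58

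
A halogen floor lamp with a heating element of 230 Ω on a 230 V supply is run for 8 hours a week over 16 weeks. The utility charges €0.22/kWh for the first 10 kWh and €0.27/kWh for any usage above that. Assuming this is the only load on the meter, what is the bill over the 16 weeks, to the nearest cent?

Power = V²/R = 230²/230 = 230 W = 0.23 kW
Runtime = 8 h/week × 16 weeks = 128 h
Energy = 0.23 kW × 128 h = 29.44 kWh
Tier 1 (0–10 kWh): 10 × €0.22 = €2.2
Above 10 kWh: 19.44 × €0.27 = €5.2488
Bill = €7.45

€7.45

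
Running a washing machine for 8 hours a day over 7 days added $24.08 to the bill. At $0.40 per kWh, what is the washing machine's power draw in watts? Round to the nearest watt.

1075 W

Energy = $24.08 ÷ $0.40/kWh = 60.2 kWh
Runtime = 8 h/day × 7 days = 56 h
Power = 60.2 kWh ÷ 56 h = 1.075 kW = 1075 W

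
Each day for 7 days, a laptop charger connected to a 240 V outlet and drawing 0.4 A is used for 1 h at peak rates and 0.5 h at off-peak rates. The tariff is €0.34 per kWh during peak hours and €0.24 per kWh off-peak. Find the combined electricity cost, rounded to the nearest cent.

€0.31

Power = 0.4 A × 240 V = 96 W = 0.096 kW
Peak energy = 0.096 kW × 1 h × 7 = 0.672 kWh
Off-peak energy = 0.096 kW × 0.5 h × 7 = 0.336 kWh
Cost = 0.672 × €0.34 + 0.336 × €0.24 = €0.22848 + €0.08064 = €0.31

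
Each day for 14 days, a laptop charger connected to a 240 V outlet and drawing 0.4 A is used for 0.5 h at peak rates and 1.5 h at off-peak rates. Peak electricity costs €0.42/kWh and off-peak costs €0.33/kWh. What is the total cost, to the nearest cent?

€0.95

Power = 0.4 A × 240 V = 96 W = 0.096 kW
Peak energy = 0.096 kW × 0.5 h × 14 = 0.672 kWh
Off-peak energy = 0.096 kW × 1.5 h × 14 = 2.016 kWh
Cost = 0.672 × €0.42 + 2.016 × €0.33 = €0.28224 + €0.66528 = €0.95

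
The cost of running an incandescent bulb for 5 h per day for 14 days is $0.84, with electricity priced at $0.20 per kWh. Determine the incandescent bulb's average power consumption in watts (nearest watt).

Energy = $0.84 ÷ $0.20/kWh = 4.2 kWh
Runtime = 5 h/day × 14 days = 70 h
Power = 4.2 kWh ÷ 70 h = 0.06 kW = 60 W

60 W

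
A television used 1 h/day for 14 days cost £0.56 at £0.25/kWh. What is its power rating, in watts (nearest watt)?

Energy = £0.56 ÷ £0.25/kWh = 2.24 kWh
Runtime = 1 h/day × 14 days = 14 h
Power = 2.24 kWh ÷ 14 h = 0.16 kW = 160 W

160 W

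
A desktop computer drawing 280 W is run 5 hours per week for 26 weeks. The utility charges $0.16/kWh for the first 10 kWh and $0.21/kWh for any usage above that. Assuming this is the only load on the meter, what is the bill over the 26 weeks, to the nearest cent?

Runtime = 5 h/week × 26 weeks = 130 h
Energy = 0.28 kW × 130 h = 36.4 kWh
Tier 1 (0–10 kWh): 10 × $0.16 = $1.6
Above 10 kWh: 26.4 × $0.21 = $5.544
Bill = $7.14

$7.14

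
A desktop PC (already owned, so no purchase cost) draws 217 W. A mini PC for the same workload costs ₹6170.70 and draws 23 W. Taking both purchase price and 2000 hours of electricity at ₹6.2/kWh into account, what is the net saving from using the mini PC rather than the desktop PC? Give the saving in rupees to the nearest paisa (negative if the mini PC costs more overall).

-₹3765.10

desktop PC: ₹0.00 + (217/1000) kW × 2000 h × ₹6.2 = ₹0.00 + ₹2690.8 = ₹2690.8
mini PC: ₹6170.70 + (23/1000) kW × 2000 h × ₹6.2 = ₹6170.70 + ₹285.2 = ₹6455.9
Saving = ₹2690.8 − ₹6455.9 = −₹3765.1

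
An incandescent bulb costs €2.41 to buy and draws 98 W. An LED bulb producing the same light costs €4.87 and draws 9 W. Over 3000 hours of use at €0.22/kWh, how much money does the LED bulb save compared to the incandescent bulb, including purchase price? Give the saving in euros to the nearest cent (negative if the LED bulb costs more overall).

€56.28

incandescent bulb: €2.41 + (98/1000) kW × 3000 h × €0.22 = €2.41 + €64.68 = €67.09
LED bulb: €4.87 + (9/1000) kW × 3000 h × €0.22 = €4.87 + €5.94 = €10.81
Saving = €67.09 − €10.81 = €56.28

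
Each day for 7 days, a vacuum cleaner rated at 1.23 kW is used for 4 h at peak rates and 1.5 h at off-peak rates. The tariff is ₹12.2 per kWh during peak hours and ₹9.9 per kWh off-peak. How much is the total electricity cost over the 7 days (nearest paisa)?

₹548.03

Peak energy = 1.23 kW × 4 h × 7 = 34.44 kWh
Off-peak energy = 1.23 kW × 1.5 h × 7 = 12.915 kWh
Cost = 34.44 × ₹12.2 + 12.915 × ₹9.9 = ₹420.168 + ₹127.8585 = ₹548.03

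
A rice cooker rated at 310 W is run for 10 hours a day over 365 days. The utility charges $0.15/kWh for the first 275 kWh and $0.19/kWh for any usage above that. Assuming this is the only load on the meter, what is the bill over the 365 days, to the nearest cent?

$203.99

Runtime = 10 h/day × 365 days = 3650 h
Energy = 0.31 kW × 3650 h = 1131.5 kWh
Tier 1 (0–275 kWh): 275 × $0.15 = $41.25
Above 275 kWh: 856.5 × $0.19 = $162.735
Bill = $203.99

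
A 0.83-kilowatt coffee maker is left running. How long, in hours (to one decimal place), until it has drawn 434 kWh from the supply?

522.9 h

Hours = 434 kWh ÷ 0.83 kW = 522.9 h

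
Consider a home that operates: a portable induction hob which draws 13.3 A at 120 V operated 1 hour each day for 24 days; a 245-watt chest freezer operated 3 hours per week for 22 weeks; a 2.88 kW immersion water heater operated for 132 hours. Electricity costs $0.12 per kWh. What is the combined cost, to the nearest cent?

portable induction hob: Power = 13.3 A × 120 V = 1596 W = 1.596 kW
portable induction hob: Runtime = 1 h/day × 24 days = 24 h
portable induction hob: 1.596 kW × 24 h = 38.304 kWh
chest freezer: Runtime = 3 h/week × 22 weeks = 66 h
chest freezer: 0.245 kW × 66 h = 16.17 kWh
immersion water heater: 2.88 kW × 132 h = 380.16 kWh
Total energy = 434.634 kWh
Cost = 434.634 × $0.12 = $52.16

$52.16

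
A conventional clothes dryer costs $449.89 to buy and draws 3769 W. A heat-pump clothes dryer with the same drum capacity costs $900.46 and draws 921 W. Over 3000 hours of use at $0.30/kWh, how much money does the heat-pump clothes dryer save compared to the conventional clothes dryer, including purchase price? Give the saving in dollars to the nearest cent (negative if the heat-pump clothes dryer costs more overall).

conventional clothes dryer: $449.89 + (3769/1000) kW × 3000 h × $0.30 = $449.89 + $3392.1 = $3841.99
heat-pump clothes dryer: $900.46 + (921/1000) kW × 3000 h × $0.30 = $900.46 + $828.9 = $1729.36
Saving = $3841.99 − $1729.36 = $2112.63

$2112.63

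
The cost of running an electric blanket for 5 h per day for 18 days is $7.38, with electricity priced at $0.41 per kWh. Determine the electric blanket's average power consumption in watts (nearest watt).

Energy = $7.38 ÷ $0.41/kWh = 18 kWh
Runtime = 5 h/day × 18 days = 90 h
Power = 18 kWh ÷ 90 h = 0.2 kW = 200 W

200 W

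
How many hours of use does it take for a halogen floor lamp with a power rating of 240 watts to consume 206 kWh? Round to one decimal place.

858.3 h

Hours = 206 kWh ÷ 0.24 kW = 858.3 h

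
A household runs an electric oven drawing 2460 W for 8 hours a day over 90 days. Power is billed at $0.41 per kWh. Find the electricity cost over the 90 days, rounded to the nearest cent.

$726.19

Runtime = 8 h/day × 90 days = 720 h
Energy = 2.46 kW × 720 h = 1771.2 kWh
Cost = 1771.2 kWh × $0.41/kWh = $726.19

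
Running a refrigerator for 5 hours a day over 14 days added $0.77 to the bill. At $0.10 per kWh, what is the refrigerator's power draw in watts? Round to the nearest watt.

Energy = $0.77 ÷ $0.10/kWh = 7.7 kWh
Runtime = 5 h/day × 14 days = 70 h
Power = 7.7 kWh ÷ 70 h = 0.11 kW = 110 W

110 W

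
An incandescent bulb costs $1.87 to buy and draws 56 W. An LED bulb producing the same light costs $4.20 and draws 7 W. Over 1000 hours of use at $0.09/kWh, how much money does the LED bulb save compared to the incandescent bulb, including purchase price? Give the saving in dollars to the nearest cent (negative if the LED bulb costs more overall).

$2.08

incandescent bulb: $1.87 + (56/1000) kW × 1000 h × $0.09 = $1.87 + $5.04 = $6.91
LED bulb: $4.20 + (7/1000) kW × 1000 h × $0.09 = $4.20 + $0.63 = $4.83
Saving = $6.91 − $4.83 = $2.08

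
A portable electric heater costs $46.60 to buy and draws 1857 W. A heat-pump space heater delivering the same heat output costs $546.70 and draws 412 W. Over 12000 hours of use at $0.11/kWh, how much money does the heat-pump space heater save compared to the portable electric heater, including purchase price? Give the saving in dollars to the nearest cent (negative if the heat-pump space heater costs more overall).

$1407.30

portable electric heater: $46.60 + (1857/1000) kW × 12000 h × $0.11 = $46.60 + $2451.24 = $2497.84
heat-pump space heater: $546.70 + (412/1000) kW × 12000 h × $0.11 = $546.70 + $543.84 = $1090.54
Saving = $2497.84 − $1090.54 = $1407.3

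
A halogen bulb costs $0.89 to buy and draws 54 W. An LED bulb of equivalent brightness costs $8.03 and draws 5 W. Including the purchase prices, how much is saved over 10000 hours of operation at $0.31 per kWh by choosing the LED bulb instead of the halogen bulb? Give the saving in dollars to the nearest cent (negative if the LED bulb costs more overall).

halogen bulb: $0.89 + (54/1000) kW × 10000 h × $0.31 = $0.89 + $167.4 = $168.29
LED bulb: $8.03 + (5/1000) kW × 10000 h × $0.31 = $8.03 + $15.5 = $23.53
Saving = $168.29 − $23.53 = $144.76

$144.76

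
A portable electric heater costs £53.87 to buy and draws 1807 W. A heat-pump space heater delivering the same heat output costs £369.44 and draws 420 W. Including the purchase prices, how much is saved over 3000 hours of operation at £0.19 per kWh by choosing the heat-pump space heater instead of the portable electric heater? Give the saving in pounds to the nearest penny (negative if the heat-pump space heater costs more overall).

£475.02

portable electric heater: £53.87 + (1807/1000) kW × 3000 h × £0.19 = £53.87 + £1029.99 = £1083.86
heat-pump space heater: £369.44 + (420/1000) kW × 3000 h × £0.19 = £369.44 + £239.4 = £608.84
Saving = £1083.86 − £608.84 = £475.02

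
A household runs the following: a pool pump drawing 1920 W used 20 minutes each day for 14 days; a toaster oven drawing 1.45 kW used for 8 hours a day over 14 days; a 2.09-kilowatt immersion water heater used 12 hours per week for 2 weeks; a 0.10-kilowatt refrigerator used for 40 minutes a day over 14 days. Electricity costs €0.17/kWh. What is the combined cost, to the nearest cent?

pool pump: Runtime = 20 min × 14 = 280 min = 4.666666… h
pool pump: 1.92 kW × 4.666666… h = 8.96 kWh
toaster oven: Runtime = 8 h/day × 14 days = 112 h
toaster oven: 1.45 kW × 112 h = 162.4 kWh
immersion water heater: Runtime = 12 h/week × 2 weeks = 24 h
immersion water heater: 2.09 kW × 24 h = 50.16 kWh
refrigerator: Runtime = 40 min × 14 = 560 min = 9.333333… h
refrigerator: 0.1 kW × 9.333333… h = 0.933333… kWh
Total energy = 222.453333… kWh
Cost = 222.453333… × €0.17 = €37.82

€37.82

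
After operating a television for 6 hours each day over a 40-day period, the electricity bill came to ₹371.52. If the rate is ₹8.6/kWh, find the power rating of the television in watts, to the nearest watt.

180 W

Energy = ₹371.52 ÷ ₹8.6/kWh = 43.2 kWh
Runtime = 6 h/day × 40 days = 240 h
Power = 43.2 kWh ÷ 240 h = 0.18 kW = 180 W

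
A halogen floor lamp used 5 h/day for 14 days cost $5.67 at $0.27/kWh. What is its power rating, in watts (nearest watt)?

300 W

Energy = $5.67 ÷ $0.27/kWh = 21 kWh
Runtime = 5 h/day × 14 days = 70 h
Power = 21 kWh ÷ 70 h = 0.3 kW = 300 W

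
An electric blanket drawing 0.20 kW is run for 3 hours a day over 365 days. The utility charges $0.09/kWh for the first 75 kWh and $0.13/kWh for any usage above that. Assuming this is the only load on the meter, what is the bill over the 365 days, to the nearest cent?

$25.47

Runtime = 3 h/day × 365 days = 1095 h
Energy = 0.2 kW × 1095 h = 219 kWh
Tier 1 (0–75 kWh): 75 × $0.09 = $6.75
Above 75 kWh: 144 × $0.13 = $18.72
Bill = $25.47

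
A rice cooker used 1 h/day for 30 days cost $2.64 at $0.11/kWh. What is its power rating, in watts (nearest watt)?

Energy = $2.64 ÷ $0.11/kWh = 24 kWh
Runtime = 1 h/day × 30 days = 30 h
Power = 24 kWh ÷ 30 h = 0.8 kW = 800 W

800 W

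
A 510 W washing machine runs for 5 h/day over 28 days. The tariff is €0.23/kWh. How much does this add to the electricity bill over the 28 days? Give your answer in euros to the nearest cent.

Runtime = 5 h/day × 28 days = 140 h
Energy = 0.51 kW × 140 h = 71.4 kWh
Cost = 71.4 kWh × €0.23/kWh = €16.42

€16.42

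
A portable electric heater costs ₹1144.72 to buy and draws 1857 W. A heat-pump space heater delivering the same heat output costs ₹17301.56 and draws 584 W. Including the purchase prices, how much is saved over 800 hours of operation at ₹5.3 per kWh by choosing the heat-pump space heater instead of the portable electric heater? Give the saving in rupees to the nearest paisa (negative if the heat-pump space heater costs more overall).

portable electric heater: ₹1144.72 + (1857/1000) kW × 800 h × ₹5.3 = ₹1144.72 + ₹7873.68 = ₹9018.4
heat-pump space heater: ₹17301.56 + (584/1000) kW × 800 h × ₹5.3 = ₹17301.56 + ₹2476.16 = ₹19777.72
Saving = ₹9018.4 − ₹19777.72 = −₹10759.32

-₹10759.32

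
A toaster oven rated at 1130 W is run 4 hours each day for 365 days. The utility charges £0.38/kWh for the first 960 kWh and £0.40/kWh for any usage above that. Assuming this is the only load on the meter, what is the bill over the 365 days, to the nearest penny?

Runtime = 4 h/day × 365 days = 1460 h
Energy = 1.13 kW × 1460 h = 1649.8 kWh
Tier 1 (0–960 kWh): 960 × £0.38 = £364.8
Above 960 kWh: 689.8 × £0.40 = £275.92
Bill = £640.72

£640.72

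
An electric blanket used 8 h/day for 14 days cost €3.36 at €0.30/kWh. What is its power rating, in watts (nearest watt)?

100 W

Energy = €3.36 ÷ €0.30/kWh = 11.2 kWh
Runtime = 8 h/day × 14 days = 112 h
Power = 11.2 kWh ÷ 112 h = 0.1 kW = 100 W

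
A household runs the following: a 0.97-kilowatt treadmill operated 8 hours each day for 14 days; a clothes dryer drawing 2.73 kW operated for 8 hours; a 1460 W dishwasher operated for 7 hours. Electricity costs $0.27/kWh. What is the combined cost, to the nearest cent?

treadmill: Runtime = 8 h/day × 14 days = 112 h
treadmill: 0.97 kW × 112 h = 108.64 kWh
clothes dryer: 2.73 kW × 8 h = 21.84 kWh
dishwasher: 1.46 kW × 7 h = 10.22 kWh
Total energy = 140.7 kWh
Cost = 140.7 × $0.27 = $37.99

$37.99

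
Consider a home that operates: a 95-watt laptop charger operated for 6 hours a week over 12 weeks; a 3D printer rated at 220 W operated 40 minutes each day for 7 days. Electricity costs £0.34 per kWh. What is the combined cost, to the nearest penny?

£2.67

laptop charger: Runtime = 6 h/week × 12 weeks = 72 h
laptop charger: 0.095 kW × 72 h = 6.84 kWh
3D printer: Runtime = 40 min × 7 = 280 min = 4.666666… h
3D printer: 0.22 kW × 4.666666… h = 1.026666… kWh
Total energy = 7.866666… kWh
Cost = 7.866666… × £0.34 = £2.67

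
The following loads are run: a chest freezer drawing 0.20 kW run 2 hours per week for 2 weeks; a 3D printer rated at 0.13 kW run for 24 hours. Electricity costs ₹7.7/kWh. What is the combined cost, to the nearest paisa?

₹30.18

chest freezer: Runtime = 2 h/week × 2 weeks = 4 h
chest freezer: 0.2 kW × 4 h = 0.8 kWh
3D printer: 0.13 kW × 24 h = 3.12 kWh
Total energy = 3.92 kWh
Cost = 3.92 × ₹7.7 = ₹30.18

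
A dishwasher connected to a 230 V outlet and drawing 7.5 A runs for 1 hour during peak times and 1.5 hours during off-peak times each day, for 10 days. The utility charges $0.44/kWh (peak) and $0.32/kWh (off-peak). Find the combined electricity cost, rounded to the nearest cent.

$15.87

Power = 7.5 A × 230 V = 1725 W = 1.725 kW
Peak energy = 1.725 kW × 1 h × 10 = 17.25 kWh
Off-peak energy = 1.725 kW × 1.5 h × 10 = 25.875 kWh
Cost = 17.25 × $0.44 + 25.875 × $0.32 = $7.59 + $8.28 = $15.87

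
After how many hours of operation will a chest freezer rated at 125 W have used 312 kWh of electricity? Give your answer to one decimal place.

Hours = 312 kWh ÷ 0.125 kW = 2496.0 h

2496.0 h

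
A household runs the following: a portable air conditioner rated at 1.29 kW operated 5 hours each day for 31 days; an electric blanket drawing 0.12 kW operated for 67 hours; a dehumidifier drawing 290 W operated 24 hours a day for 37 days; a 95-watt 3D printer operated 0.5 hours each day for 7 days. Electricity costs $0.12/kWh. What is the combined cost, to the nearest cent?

$55.90

portable air conditioner: Runtime = 5 h/day × 31 days = 155 h
portable air conditioner: 1.29 kW × 155 h = 199.95 kWh
electric blanket: 0.12 kW × 67 h = 8.04 kWh
dehumidifier: Runtime = 24 h × 37 = 888 h
dehumidifier: 0.29 kW × 888 h = 257.52 kWh
3D printer: Runtime = 0.5 h/day × 7 days = 3.5 h
3D printer: 0.095 kW × 3.5 h = 0.3325 kWh
Total energy = 465.8425 kWh
Cost = 465.8425 × $0.12 = $55.90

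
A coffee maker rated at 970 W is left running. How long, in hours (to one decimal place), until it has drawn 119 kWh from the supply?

122.7 h

Hours = 119 kWh ÷ 0.97 kW = 122.7 h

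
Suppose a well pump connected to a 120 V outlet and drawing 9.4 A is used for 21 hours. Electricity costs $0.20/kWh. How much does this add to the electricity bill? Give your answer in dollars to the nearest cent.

$4.74

Power = 9.4 A × 120 V = 1128 W = 1.128 kW
Energy = 1.128 kW × 21 h = 23.688 kWh
Cost = 23.688 kWh × $0.20/kWh = $4.74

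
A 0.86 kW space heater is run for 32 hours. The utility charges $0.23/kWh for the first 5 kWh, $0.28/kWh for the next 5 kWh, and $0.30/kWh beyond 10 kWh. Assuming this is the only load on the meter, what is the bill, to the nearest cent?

Energy = 0.86 kW × 32 h = 27.52 kWh
Tier 1 (0–5 kWh): 5 × $0.23 = $1.15
Tier 2 (5–10 kWh): 5 × $0.28 = $1.4
Above 10 kWh: 17.52 × $0.30 = $5.256
Bill = $7.81

$7.81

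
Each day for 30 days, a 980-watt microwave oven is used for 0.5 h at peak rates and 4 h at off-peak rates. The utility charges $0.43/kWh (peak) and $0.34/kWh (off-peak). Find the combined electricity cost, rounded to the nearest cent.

Peak energy = 0.98 kW × 0.5 h × 30 = 14.7 kWh
Off-peak energy = 0.98 kW × 4 h × 30 = 117.6 kWh
Cost = 14.7 × $0.43 + 117.6 × $0.34 = $6.321 + $39.984 = $46.31

$46.31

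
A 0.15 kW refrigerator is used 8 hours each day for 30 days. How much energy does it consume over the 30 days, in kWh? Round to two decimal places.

36.00 kWh

Runtime = 8 h/day × 30 days = 240 h
Energy = 0.15 kW × 240 h = 36 kWh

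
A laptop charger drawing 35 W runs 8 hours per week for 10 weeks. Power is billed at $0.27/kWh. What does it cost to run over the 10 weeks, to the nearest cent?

Runtime = 8 h/week × 10 weeks = 80 h
Energy = 0.035 kW × 80 h = 2.8 kWh
Cost = 2.8 kWh × $0.27/kWh = $0.76

$0.76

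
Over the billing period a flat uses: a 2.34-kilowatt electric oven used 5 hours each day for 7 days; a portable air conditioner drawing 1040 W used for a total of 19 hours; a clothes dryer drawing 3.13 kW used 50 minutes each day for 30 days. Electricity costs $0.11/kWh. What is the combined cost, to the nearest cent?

$19.79

electric oven: Runtime = 5 h/day × 7 days = 35 h
electric oven: 2.34 kW × 35 h = 81.9 kWh
portable air conditioner: 1.04 kW × 19 h = 19.76 kWh
clothes dryer: Runtime = 50 min × 30 = 1500 min = 25 h
clothes dryer: 3.13 kW × 25 h = 78.25 kWh
Total energy = 179.91 kWh
Cost = 179.91 × $0.11 = $19.79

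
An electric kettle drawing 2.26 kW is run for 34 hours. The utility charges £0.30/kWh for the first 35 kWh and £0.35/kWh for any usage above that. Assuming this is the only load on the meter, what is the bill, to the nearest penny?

£25.14

Energy = 2.26 kW × 34 h = 76.84 kWh
Tier 1 (0–35 kWh): 35 × £0.30 = £10.5
Above 35 kWh: 41.84 × £0.35 = £14.644
Bill = £25.14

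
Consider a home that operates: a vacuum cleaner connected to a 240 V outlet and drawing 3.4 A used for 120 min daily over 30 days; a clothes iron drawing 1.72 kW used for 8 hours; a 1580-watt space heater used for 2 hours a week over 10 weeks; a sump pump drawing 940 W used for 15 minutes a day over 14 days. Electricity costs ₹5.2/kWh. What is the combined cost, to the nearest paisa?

vacuum cleaner: Power = 3.4 A × 240 V = 816 W = 0.816 kW
vacuum cleaner: Runtime = 120 min × 30 = 3600 min = 60 h
vacuum cleaner: 0.816 kW × 60 h = 48.96 kWh
clothes iron: 1.72 kW × 8 h = 13.76 kWh
space heater: Runtime = 2 h/week × 10 weeks = 20 h
space heater: 1.58 kW × 20 h = 31.6 kWh
sump pump: Runtime = 15 min × 14 = 210 min = 3.5 h
sump pump: 0.94 kW × 3.5 h = 3.29 kWh
Total energy = 97.61 kWh
Cost = 97.61 × ₹5.2 = ₹507.57

₹507.57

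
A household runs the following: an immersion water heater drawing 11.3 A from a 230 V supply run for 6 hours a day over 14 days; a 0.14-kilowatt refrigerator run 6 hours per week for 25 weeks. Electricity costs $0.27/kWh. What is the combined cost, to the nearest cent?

$64.62

immersion water heater: Power = 11.3 A × 230 V = 2599 W = 2.599 kW
immersion water heater: Runtime = 6 h/day × 14 days = 84 h
immersion water heater: 2.599 kW × 84 h = 218.316 kWh
refrigerator: Runtime = 6 h/week × 25 weeks = 150 h
refrigerator: 0.14 kW × 150 h = 21 kWh
Total energy = 239.316 kWh
Cost = 239.316 × $0.27 = $64.62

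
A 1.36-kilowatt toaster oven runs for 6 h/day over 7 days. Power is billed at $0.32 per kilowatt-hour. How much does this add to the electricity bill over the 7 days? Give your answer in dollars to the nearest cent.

$18.28

Runtime = 6 h/day × 7 days = 42 h
Energy = 1.36 kW × 42 h = 57.12 kWh
Cost = 57.12 kWh × $0.32/kWh = $18.28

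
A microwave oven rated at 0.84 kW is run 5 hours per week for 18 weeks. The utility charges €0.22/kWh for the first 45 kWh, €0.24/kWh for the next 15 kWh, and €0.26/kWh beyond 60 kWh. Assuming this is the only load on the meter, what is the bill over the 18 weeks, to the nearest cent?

Runtime = 5 h/week × 18 weeks = 90 h
Energy = 0.84 kW × 90 h = 75.6 kWh
Tier 1 (0–45 kWh): 45 × €0.22 = €9.9
Tier 2 (45–60 kWh): 15 × €0.24 = €3.6
Above 60 kWh: 15.6 × €0.26 = €4.056
Bill = €17.56

€17.56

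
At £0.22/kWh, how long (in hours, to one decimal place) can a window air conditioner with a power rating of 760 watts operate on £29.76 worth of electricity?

178.0 h

Energy available = £29.76 ÷ £0.22/kWh = 135.2727 kWh
Hours = 135.2727 kWh ÷ 0.76 kW = 178.0 h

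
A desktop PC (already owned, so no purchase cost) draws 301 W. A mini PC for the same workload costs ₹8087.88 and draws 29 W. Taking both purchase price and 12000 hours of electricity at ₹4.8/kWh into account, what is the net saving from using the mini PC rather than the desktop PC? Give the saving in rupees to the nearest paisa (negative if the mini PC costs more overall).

₹7579.32

desktop PC: ₹0.00 + (301/1000) kW × 12000 h × ₹4.8 = ₹0.00 + ₹17337.6 = ₹17337.6
mini PC: ₹8087.88 + (29/1000) kW × 12000 h × ₹4.8 = ₹8087.88 + ₹1670.4 = ₹9758.28
Saving = ₹17337.6 − ₹9758.28 = ₹7579.32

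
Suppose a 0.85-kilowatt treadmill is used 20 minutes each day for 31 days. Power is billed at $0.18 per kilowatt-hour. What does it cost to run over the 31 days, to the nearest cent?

$1.58

Runtime = 20 min × 31 = 620 min = 10.333333… h
Energy = 0.85 kW × 10.333333… h = 8.783333… kWh
Cost = 8.783333… kWh × $0.18/kWh = $1.58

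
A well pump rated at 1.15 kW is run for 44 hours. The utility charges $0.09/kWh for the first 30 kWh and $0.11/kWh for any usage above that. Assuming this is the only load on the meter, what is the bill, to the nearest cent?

$4.97

Energy = 1.15 kW × 44 h = 50.6 kWh
Tier 1 (0–30 kWh): 30 × $0.09 = $2.7
Above 30 kWh: 20.6 × $0.11 = $2.266
Bill = $4.97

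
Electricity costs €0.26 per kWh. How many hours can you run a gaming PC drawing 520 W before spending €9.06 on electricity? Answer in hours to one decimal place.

Energy available = €9.06 ÷ €0.26/kWh = 34.8462 kWh
Hours = 34.8462 kWh ÷ 0.52 kW = 67.0 h

67.0 h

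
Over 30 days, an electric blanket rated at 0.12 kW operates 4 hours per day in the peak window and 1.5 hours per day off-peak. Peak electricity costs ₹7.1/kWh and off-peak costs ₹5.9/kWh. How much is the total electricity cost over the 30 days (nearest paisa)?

Peak energy = 0.12 kW × 4 h × 30 = 14.4 kWh
Off-peak energy = 0.12 kW × 1.5 h × 30 = 5.4 kWh
Cost = 14.4 × ₹7.1 + 5.4 × ₹5.9 = ₹102.24 + ₹31.86 = ₹134.10

₹134.10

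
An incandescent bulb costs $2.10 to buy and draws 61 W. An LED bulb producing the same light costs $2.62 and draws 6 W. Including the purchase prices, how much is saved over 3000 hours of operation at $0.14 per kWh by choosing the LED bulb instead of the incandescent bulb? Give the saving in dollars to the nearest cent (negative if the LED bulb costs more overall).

$22.58

incandescent bulb: $2.10 + (61/1000) kW × 3000 h × $0.14 = $2.10 + $25.62 = $27.72
LED bulb: $2.62 + (6/1000) kW × 3000 h × $0.14 = $2.62 + $2.52 = $5.14
Saving = $27.72 − $5.14 = $22.58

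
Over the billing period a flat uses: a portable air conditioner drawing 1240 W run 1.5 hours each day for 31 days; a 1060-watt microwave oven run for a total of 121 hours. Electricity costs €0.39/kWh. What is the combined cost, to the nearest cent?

portable air conditioner: Runtime = 1.5 h/day × 31 days = 46.5 h
portable air conditioner: 1.24 kW × 46.5 h = 57.66 kWh
microwave oven: 1.06 kW × 121 h = 128.26 kWh
Total energy = 185.92 kWh
Cost = 185.92 × €0.39 = €72.51

€72.51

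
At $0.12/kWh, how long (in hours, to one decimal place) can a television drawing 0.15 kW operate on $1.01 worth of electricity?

56.1 h

Energy available = $1.01 ÷ $0.12/kWh = 8.4167 kWh
Hours = 8.4167 kWh ÷ 0.15 kW = 56.1 h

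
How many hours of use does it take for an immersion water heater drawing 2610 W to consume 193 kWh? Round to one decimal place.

73.9 h

Hours = 193 kWh ÷ 2.61 kW = 73.9 h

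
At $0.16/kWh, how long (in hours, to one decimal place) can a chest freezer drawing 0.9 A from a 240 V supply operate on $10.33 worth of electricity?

Power = 0.9 A × 240 V = 216 W = 0.216 kW
Energy available = $10.33 ÷ $0.16/kWh = 64.5625 kWh
Hours = 64.5625 kWh ÷ 0.216 kW = 298.9 h

298.9 h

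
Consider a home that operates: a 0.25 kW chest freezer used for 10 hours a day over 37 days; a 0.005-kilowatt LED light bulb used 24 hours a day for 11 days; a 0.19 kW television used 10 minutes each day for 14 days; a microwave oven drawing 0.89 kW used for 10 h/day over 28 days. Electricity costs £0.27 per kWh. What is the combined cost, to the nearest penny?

£92.74

chest freezer: Runtime = 10 h/day × 37 days = 370 h
chest freezer: 0.25 kW × 370 h = 92.5 kWh
LED light bulb: Runtime = 24 h × 11 = 264 h
LED light bulb: 0.005 kW × 264 h = 1.32 kWh
television: Runtime = 10 min × 14 = 140 min = 2.333333… h
television: 0.19 kW × 2.333333… h = 0.443333… kWh
microwave oven: Runtime = 10 h/day × 28 days = 280 h
microwave oven: 0.89 kW × 280 h = 249.2 kWh
Total energy = 343.463333… kWh
Cost = 343.463333… × £0.27 = £92.74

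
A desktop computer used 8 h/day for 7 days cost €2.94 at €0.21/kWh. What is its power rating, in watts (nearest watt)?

Energy = €2.94 ÷ €0.21/kWh = 14 kWh
Runtime = 8 h/day × 7 days = 56 h
Power = 14 kWh ÷ 56 h = 0.25 kW = 250 W

250 W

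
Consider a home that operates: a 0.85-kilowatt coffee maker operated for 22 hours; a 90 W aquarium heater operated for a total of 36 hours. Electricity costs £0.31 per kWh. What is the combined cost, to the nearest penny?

£6.80

coffee maker: 0.85 kW × 22 h = 18.7 kWh
aquarium heater: 0.09 kW × 36 h = 3.24 kWh
Total energy = 21.94 kWh
Cost = 21.94 × £0.31 = £6.80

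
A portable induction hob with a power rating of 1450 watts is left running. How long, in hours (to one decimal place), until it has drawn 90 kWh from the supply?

Hours = 90 kWh ÷ 1.45 kW = 62.1 h

62.1 h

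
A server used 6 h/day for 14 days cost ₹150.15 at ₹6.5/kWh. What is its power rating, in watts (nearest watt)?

275 W

Energy = ₹150.15 ÷ ₹6.5/kWh = 23.1 kWh
Runtime = 6 h/day × 14 days = 84 h
Power = 23.1 kWh ÷ 84 h = 0.275 kW = 275 W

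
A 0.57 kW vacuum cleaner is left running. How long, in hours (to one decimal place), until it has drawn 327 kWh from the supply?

Hours = 327 kWh ÷ 0.57 kW = 573.7 h

573.7 h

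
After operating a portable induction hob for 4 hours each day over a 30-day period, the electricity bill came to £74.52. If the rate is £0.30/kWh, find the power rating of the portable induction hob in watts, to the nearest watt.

2070 W

Energy = £74.52 ÷ £0.30/kWh = 248.4 kWh
Runtime = 4 h/day × 30 days = 120 h
Power = 248.4 kWh ÷ 120 h = 2.07 kW = 2070 W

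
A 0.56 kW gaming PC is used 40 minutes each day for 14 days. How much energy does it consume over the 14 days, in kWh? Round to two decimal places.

Runtime = 40 min × 14 = 560 min = 9.333333… h
Energy = 0.56 kW × 9.333333… h = 5.226666… kWh ≈ 5.23 kWh

5.23 kWh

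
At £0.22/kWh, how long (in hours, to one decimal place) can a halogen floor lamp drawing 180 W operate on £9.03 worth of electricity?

228.0 h

Energy available = £9.03 ÷ £0.22/kWh = 41.0455 kWh
Hours = 41.0455 kWh ÷ 0.18 kW = 228.0 h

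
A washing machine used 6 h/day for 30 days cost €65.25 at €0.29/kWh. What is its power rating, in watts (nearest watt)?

Energy = €65.25 ÷ €0.29/kWh = 225 kWh
Runtime = 6 h/day × 30 days = 180 h
Power = 225 kWh ÷ 180 h = 1.25 kW = 1250 W

1250 W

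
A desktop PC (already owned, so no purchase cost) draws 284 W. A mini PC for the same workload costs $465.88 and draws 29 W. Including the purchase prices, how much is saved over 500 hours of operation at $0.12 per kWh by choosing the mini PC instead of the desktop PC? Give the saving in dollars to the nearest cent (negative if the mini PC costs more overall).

desktop PC: $0.00 + (284/1000) kW × 500 h × $0.12 = $0.00 + $17.04 = $17.04
mini PC: $465.88 + (29/1000) kW × 500 h × $0.12 = $465.88 + $1.74 = $467.62
Saving = $17.04 − $467.62 = −$450.58

-$450.58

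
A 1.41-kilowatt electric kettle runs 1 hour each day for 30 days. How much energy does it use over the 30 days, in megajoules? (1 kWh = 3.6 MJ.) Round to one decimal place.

152.3 MJ

Runtime = 1 h/day × 30 days = 30 h
Energy = 1.41 kW × 30 h = 42.3 kWh
= 42.3 × 3.6 MJ = 152.3 MJ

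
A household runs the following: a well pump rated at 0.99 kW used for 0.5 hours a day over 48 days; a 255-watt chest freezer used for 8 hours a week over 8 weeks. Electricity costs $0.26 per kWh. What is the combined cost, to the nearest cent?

well pump: Runtime = 0.5 h/day × 48 days = 24 h
well pump: 0.99 kW × 24 h = 23.76 kWh
chest freezer: Runtime = 8 h/week × 8 weeks = 64 h
chest freezer: 0.255 kW × 64 h = 16.32 kWh
Total energy = 40.08 kWh
Cost = 40.08 × $0.26 = $10.42

$10.42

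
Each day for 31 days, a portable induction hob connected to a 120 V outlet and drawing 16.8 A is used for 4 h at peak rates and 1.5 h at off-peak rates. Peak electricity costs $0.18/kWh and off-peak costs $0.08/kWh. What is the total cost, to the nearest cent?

Power = 16.8 A × 120 V = 2016 W = 2.016 kW
Peak energy = 2.016 kW × 4 h × 31 = 249.984 kWh
Off-peak energy = 2.016 kW × 1.5 h × 31 = 93.744 kWh
Cost = 249.984 × $0.18 + 93.744 × $0.08 = $44.99712 + $7.49952 = $52.50

$52.50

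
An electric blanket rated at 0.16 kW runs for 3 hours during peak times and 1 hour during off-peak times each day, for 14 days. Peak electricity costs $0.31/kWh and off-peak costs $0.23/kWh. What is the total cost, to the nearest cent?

$2.60

Peak energy = 0.16 kW × 3 h × 14 = 6.72 kWh
Off-peak energy = 0.16 kW × 1 h × 14 = 2.24 kWh
Cost = 6.72 × $0.31 + 2.24 × $0.23 = $2.0832 + $0.5152 = $2.60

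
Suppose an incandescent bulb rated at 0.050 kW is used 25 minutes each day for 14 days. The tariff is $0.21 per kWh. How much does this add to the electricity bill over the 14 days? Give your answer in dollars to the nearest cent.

$0.06

Runtime = 25 min × 14 = 350 min = 5.833333… h
Energy = 0.05 kW × 5.833333… h = 0.291666… kWh
Cost = 0.291666… kWh × $0.21/kWh = $0.06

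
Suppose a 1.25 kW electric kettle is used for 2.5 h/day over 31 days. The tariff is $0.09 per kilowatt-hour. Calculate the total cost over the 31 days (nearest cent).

$8.72

Runtime = 2.5 h/day × 31 days = 77.5 h
Energy = 1.25 kW × 77.5 h = 96.875 kWh
Cost = 96.875 kWh × $0.09/kWh = $8.72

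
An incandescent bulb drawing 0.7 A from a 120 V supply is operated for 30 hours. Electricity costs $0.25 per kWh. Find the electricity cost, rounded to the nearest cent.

Power = 0.7 A × 120 V = 84 W = 0.084 kW
Energy = 0.084 kW × 30 h = 2.52 kWh
Cost = 2.52 kWh × $0.25/kWh = $0.63

$0.63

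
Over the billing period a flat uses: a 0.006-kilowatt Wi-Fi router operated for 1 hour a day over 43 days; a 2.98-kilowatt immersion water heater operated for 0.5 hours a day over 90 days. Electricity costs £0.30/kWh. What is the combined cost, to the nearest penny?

Wi-Fi router: Runtime = 1 h/day × 43 days = 43 h
Wi-Fi router: 0.006 kW × 43 h = 0.258 kWh
immersion water heater: Runtime = 0.5 h/day × 90 days = 45 h
immersion water heater: 2.98 kW × 45 h = 134.1 kWh
Total energy = 134.358 kWh
Cost = 134.358 × £0.30 = £40.31

£40.31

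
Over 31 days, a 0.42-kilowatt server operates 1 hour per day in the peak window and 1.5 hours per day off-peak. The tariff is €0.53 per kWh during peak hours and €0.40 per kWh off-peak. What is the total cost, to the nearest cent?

Peak energy = 0.42 kW × 1 h × 31 = 13.02 kWh
Off-peak energy = 0.42 kW × 1.5 h × 31 = 19.53 kWh
Cost = 13.02 × €0.53 + 19.53 × €0.40 = €6.9006 + €7.812 = €14.71

€14.71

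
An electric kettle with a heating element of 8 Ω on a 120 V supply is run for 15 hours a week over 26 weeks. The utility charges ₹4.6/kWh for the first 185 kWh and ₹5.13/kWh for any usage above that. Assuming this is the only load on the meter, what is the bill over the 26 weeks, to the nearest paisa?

₹3503.21

Power = V²/R = 120²/8 = 1800 W = 1.8 kW
Runtime = 15 h/week × 26 weeks = 390 h
Energy = 1.8 kW × 390 h = 702 kWh
Tier 1 (0–185 kWh): 185 × ₹4.6 = ₹851
Above 185 kWh: 517 × ₹5.13 = ₹2652.21
Bill = ₹3503.21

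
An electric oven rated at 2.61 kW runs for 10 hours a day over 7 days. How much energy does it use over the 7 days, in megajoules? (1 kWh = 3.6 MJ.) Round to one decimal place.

Runtime = 10 h/day × 7 days = 70 h
Energy = 2.61 kW × 70 h = 182.7 kWh
= 182.7 × 3.6 MJ = 657.7 MJ

657.7 MJ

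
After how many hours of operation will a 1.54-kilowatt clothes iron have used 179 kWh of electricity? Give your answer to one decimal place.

116.2 h

Hours = 179 kWh ÷ 1.54 kW = 116.2 h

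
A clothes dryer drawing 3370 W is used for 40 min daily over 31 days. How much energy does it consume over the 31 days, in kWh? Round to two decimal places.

69.65 kWh

Runtime = 40 min × 31 = 1240 min = 20.666666… h
Energy = 3.37 kW × 20.666666… h = 69.646666… kWh ≈ 69.65 kWh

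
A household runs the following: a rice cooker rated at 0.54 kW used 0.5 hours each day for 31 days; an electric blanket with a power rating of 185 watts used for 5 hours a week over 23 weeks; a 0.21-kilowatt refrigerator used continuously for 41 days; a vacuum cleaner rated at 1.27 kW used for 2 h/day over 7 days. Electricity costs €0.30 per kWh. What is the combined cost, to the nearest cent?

rice cooker: Runtime = 0.5 h/day × 31 days = 15.5 h
rice cooker: 0.54 kW × 15.5 h = 8.37 kWh
electric blanket: Runtime = 5 h/week × 23 weeks = 115 h
electric blanket: 0.185 kW × 115 h = 21.275 kWh
refrigerator: Runtime = 24 h × 41 = 984 h
refrigerator: 0.21 kW × 984 h = 206.64 kWh
vacuum cleaner: Runtime = 2 h/day × 7 days = 14 h
vacuum cleaner: 1.27 kW × 14 h = 17.78 kWh
Total energy = 254.065 kWh
Cost = 254.065 × €0.30 = €76.22

€76.22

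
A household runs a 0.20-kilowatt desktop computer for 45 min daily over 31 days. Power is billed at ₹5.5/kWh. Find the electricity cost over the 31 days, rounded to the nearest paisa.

Runtime = 45 min × 31 = 1395 min = 23.25 h
Energy = 0.2 kW × 23.25 h = 4.65 kWh
Cost = 4.65 kWh × ₹5.5/kWh = ₹25.58

₹25.58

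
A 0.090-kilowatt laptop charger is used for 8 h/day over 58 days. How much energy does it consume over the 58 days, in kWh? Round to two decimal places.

Runtime = 8 h/day × 58 days = 464 h
Energy = 0.09 kW × 464 h = 41.76 kWh

41.76 kWh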